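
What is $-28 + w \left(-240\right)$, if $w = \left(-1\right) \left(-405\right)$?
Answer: $-97228$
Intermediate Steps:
$w = 405$
$-28 + w \left(-240\right) = -28 + 405 \left(-240\right) = -28 - 97200 = -97228$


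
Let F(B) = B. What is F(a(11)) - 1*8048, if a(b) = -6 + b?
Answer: -8043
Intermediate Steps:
F(a(11)) - 1*8048 = (-6 + 11) - 1*8048 = 5 - 8048 = -8043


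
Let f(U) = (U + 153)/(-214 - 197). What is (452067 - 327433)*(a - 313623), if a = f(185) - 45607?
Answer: -18401445844312/411 ≈ -4.4772e+10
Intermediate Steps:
f(U) = -51/137 - U/411 (f(U) = (153 + U)/(-411) = (153 + U)*(-1/411) = -51/137 - U/411)
a = -18744815/411 (a = (-51/137 - 1/411*185) - 45607 = (-51/137 - 185/411) - 45607 = -338/411 - 45607 = -18744815/411 ≈ -45608.)
(452067 - 327433)*(a - 313623) = (452067 - 327433)*(-18744815/411 - 313623) = 124634*(-147643868/411) = -18401445844312/411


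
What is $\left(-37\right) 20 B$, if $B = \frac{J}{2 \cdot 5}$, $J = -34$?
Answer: $2516$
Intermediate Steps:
$B = - \frac{17}{5}$ ($B = - \frac{34}{2 \cdot 5} = - \frac{34}{10} = \left(-34\right) \frac{1}{10} = - \frac{17}{5} \approx -3.4$)
$\left(-37\right) 20 B = \left(-37\right) 20 \left(- \frac{17}{5}\right) = \left(-740\right) \left(- \frac{17}{5}\right) = 2516$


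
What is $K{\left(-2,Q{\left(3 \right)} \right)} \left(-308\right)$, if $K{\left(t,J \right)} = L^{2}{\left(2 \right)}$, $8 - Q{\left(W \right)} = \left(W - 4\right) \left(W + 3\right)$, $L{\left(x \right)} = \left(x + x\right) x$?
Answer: $-19712$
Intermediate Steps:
$L{\left(x \right)} = 2 x^{2}$ ($L{\left(x \right)} = 2 x x = 2 x^{2}$)
$Q{\left(W \right)} = 8 - \left(-4 + W\right) \left(3 + W\right)$ ($Q{\left(W \right)} = 8 - \left(W - 4\right) \left(W + 3\right) = 8 - \left(-4 + W\right) \left(3 + W\right)$)
$K{\left(t,J \right)} = 64$ ($K{\left(t,J \right)} = \left(2 \cdot 2^{2}\right)^{2} = \left(2 \cdot 4\right)^{2} = 8^{2} = 64$)
$K{\left(-2,Q{\left(3 \right)} \right)} \left(-308\right) = 64 \left(-308\right) = -19712$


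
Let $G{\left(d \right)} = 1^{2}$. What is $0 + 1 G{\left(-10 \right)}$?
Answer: $1$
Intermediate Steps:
$G{\left(d \right)} = 1$
$0 + 1 G{\left(-10 \right)} = 0 + 1 \cdot 1 = 0 + 1 = 1$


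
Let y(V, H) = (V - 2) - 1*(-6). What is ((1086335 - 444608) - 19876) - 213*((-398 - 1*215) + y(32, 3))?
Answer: 744752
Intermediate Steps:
y(V, H) = 4 + V (y(V, H) = (-2 + V) + 6 = 4 + V)
((1086335 - 444608) - 19876) - 213*((-398 - 1*215) + y(32, 3)) = ((1086335 - 444608) - 19876) - 213*((-398 - 1*215) + (4 + 32)) = (641727 - 19876) - 213*((-398 - 215) + 36) = 621851 - 213*(-613 + 36) = 621851 - 213*(-577) = 621851 - 1*(-122901) = 621851 + 122901 = 744752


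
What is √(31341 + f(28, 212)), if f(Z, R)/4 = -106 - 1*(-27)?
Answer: 5*√1241 ≈ 176.14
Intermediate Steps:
f(Z, R) = -316 (f(Z, R) = 4*(-106 - 1*(-27)) = 4*(-106 + 27) = 4*(-79) = -316)
√(31341 + f(28, 212)) = √(31341 - 316) = √31025 = 5*√1241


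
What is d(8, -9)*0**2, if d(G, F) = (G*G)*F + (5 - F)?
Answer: 0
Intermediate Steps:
d(G, F) = 5 - F + F*G**2 (d(G, F) = G**2*F + (5 - F) = F*G**2 + (5 - F) = 5 - F + F*G**2)
d(8, -9)*0**2 = (5 - 1*(-9) - 9*8**2)*0**2 = (5 + 9 - 9*64)*0 = (5 + 9 - 576)*0 = -562*0 = 0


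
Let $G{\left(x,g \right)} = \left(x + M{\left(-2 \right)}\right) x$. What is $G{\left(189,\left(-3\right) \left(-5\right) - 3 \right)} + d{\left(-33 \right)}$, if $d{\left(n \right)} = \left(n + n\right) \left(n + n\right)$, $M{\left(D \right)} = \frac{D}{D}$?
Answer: $40266$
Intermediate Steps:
$M{\left(D \right)} = 1$
$G{\left(x,g \right)} = x \left(1 + x\right)$ ($G{\left(x,g \right)} = \left(x + 1\right) x = \left(1 + x\right) x = x \left(1 + x\right)$)
$d{\left(n \right)} = 4 n^{2}$ ($d{\left(n \right)} = 2 n 2 n = 4 n^{2}$)
$G{\left(189,\left(-3\right) \left(-5\right) - 3 \right)} + d{\left(-33 \right)} = 189 \left(1 + 189\right) + 4 \left(-33\right)^{2} = 189 \cdot 190 + 4 \cdot 1089 = 35910 + 4356 = 40266$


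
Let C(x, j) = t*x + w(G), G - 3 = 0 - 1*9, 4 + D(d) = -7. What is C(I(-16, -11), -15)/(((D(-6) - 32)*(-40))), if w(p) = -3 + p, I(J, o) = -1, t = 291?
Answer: -15/86 ≈ -0.17442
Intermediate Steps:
D(d) = -11 (D(d) = -4 - 7 = -11)
G = -6 (G = 3 + (0 - 1*9) = 3 + (0 - 9) = 3 - 9 = -6)
C(x, j) = -9 + 291*x (C(x, j) = 291*x + (-3 - 6) = 291*x - 9 = -9 + 291*x)
C(I(-16, -11), -15)/(((D(-6) - 32)*(-40))) = (-9 + 291*(-1))/(((-11 - 32)*(-40))) = (-9 - 291)/((-43*(-40))) = -300/1720 = -300*1/1720 = -15/86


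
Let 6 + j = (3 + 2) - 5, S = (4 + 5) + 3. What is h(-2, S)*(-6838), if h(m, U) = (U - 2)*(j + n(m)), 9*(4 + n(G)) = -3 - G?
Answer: 6222580/9 ≈ 6.9140e+5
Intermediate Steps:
S = 12 (S = 9 + 3 = 12)
n(G) = -13/3 - G/9 (n(G) = -4 + (-3 - G)/9 = -4 + (-⅓ - G/9) = -13/3 - G/9)
j = -6 (j = -6 + ((3 + 2) - 5) = -6 + (5 - 5) = -6 + 0 = -6)
h(m, U) = (-2 + U)*(-31/3 - m/9) (h(m, U) = (U - 2)*(-6 + (-13/3 - m/9)) = (-2 + U)*(-31/3 - m/9))
h(-2, S)*(-6838) = (62/3 - 31/3*12 + (2/9)*(-2) - ⅑*12*(-2))*(-6838) = (62/3 - 124 - 4/9 + 8/3)*(-6838) = -910/9*(-6838) = 6222580/9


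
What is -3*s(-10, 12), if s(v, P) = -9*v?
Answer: -270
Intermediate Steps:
-3*s(-10, 12) = -(-27)*(-10) = -3*90 = -270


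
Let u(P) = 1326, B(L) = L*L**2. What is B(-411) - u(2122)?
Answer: -69427857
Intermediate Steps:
B(L) = L**3
B(-411) - u(2122) = (-411)**3 - 1*1326 = -69426531 - 1326 = -69427857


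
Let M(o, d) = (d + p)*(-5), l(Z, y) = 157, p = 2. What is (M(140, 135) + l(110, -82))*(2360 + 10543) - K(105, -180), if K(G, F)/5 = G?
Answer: -6813309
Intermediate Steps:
K(G, F) = 5*G
M(o, d) = -10 - 5*d (M(o, d) = (d + 2)*(-5) = (2 + d)*(-5) = -10 - 5*d)
(M(140, 135) + l(110, -82))*(2360 + 10543) - K(105, -180) = ((-10 - 5*135) + 157)*(2360 + 10543) - 5*105 = ((-10 - 675) + 157)*12903 - 1*525 = (-685 + 157)*12903 - 525 = -528*12903 - 525 = -6812784 - 525 = -6813309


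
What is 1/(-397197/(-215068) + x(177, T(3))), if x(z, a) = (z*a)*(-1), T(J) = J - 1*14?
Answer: 215068/419134593 ≈ 0.00051312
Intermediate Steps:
T(J) = -14 + J (T(J) = J - 14 = -14 + J)
x(z, a) = -a*z (x(z, a) = (a*z)*(-1) = -a*z)
1/(-397197/(-215068) + x(177, T(3))) = 1/(-397197/(-215068) - 1*(-14 + 3)*177) = 1/(-397197*(-1/215068) - 1*(-11)*177) = 1/(397197/215068 + 1947) = 1/(419134593/215068) = 215068/419134593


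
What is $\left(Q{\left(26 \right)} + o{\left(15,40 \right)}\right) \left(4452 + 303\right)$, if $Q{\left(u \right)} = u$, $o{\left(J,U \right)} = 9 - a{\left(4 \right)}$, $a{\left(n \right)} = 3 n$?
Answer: $109365$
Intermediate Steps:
$o{\left(J,U \right)} = -3$ ($o{\left(J,U \right)} = 9 - 3 \cdot 4 = 9 - 12 = -3$)
$\left(Q{\left(26 \right)} + o{\left(15,40 \right)}\right) \left(4452 + 303\right) = \left(26 - 3\right) \left(4452 + 303\right) = 23 \cdot 4755 = 109365$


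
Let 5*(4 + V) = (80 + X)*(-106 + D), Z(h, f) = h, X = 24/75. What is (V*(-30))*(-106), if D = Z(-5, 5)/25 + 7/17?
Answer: -11510605296/2125 ≈ -5.4168e+6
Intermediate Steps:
X = 8/25 (X = 24*(1/75) = 8/25 ≈ 0.32000)
D = 18/85 (D = -5/25 + 7/17 = -5*1/25 + 7*(1/17) = -⅕ + 7/17 = 18/85 ≈ 0.21176)
V = -18098436/10625 (V = -4 + ((80 + 8/25)*(-106 + 18/85))/5 = -4 + ((2008/25)*(-8992/85))/5 = -4 + (⅕)*(-18055936/2125) = -4 - 18055936/10625 = -18098436/10625 ≈ -1703.4)
(V*(-30))*(-106) = -18098436/10625*(-30)*(-106) = (108590616/2125)*(-106) = -11510605296/2125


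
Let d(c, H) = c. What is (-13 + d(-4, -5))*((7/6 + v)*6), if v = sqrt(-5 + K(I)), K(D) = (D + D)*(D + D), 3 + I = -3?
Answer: -119 - 102*sqrt(139) ≈ -1321.6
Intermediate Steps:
I = -6 (I = -3 - 3 = -6)
K(D) = 4*D**2 (K(D) = (2*D)*(2*D) = 4*D**2)
v = sqrt(139) (v = sqrt(-5 + 4*(-6)**2) = sqrt(-5 + 4*36) = sqrt(-5 + 144) = sqrt(139) ≈ 11.790)
(-13 + d(-4, -5))*((7/6 + v)*6) = (-13 - 4)*((7/6 + sqrt(139))*6) = -17*(7*(1/6) + sqrt(139))*6 = -17*(7/6 + sqrt(139))*6 = -17*(7 + 6*sqrt(139)) = -119 - 102*sqrt(139)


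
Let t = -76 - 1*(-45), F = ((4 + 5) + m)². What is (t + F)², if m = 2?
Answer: 8100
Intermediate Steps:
F = 121 (F = ((4 + 5) + 2)² = (9 + 2)² = 11² = 121)
t = -31 (t = -76 + 45 = -31)
(t + F)² = (-31 + 121)² = 90² = 8100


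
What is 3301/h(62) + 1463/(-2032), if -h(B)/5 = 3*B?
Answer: -4034111/944880 ≈ -4.2694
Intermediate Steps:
h(B) = -15*B
3301/h(62) + 1463/(-2032) = 3301/((-15*62)) + 1463/(-2032) = 3301/(-930) + 1463*(-1/2032) = 3301*(-1/930) - 1463/2032 = -3301/930 - 1463/2032 = -4034111/944880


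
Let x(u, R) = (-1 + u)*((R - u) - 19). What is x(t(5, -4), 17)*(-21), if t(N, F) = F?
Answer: 210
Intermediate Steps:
x(u, R) = (-1 + u)*(-19 + R - u)
x(t(5, -4), 17)*(-21) = (19 - 1*17 - 1*(-4)**2 - 18*(-4) + 17*(-4))*(-21) = (19 - 17 - 1*16 + 72 - 68)*(-21) = (19 - 17 - 16 + 72 - 68)*(-21) = -10*(-21) = 210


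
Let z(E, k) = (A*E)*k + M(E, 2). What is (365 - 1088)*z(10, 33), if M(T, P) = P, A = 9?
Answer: -2148756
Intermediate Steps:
z(E, k) = 2 + 9*E*k (z(E, k) = (9*E)*k + 2 = 9*E*k + 2 = 2 + 9*E*k)
(365 - 1088)*z(10, 33) = (365 - 1088)*(2 + 9*10*33) = -723*(2 + 2970) = -723*2972 = -2148756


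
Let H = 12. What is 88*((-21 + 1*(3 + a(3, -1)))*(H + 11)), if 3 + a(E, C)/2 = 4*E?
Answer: 0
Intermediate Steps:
a(E, C) = -6 + 8*E (a(E, C) = -6 + 2*(4*E) = -6 + 8*E)
88*((-21 + 1*(3 + a(3, -1)))*(H + 11)) = 88*((-21 + 1*(3 + (-6 + 8*3)))*(12 + 11)) = 88*((-21 + 1*(3 + (-6 + 24)))*23) = 88*((-21 + 1*(3 + 18))*23) = 88*((-21 + 1*21)*23) = 88*((-21 + 21)*23) = 88*(0*23) = 88*0 = 0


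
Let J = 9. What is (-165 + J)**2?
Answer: 24336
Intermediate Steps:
(-165 + J)**2 = (-165 + 9)**2 = (-156)**2 = 24336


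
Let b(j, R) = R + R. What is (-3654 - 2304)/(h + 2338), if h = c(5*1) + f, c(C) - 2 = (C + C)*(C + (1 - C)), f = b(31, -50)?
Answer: -331/125 ≈ -2.6480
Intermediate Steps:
b(j, R) = 2*R
f = -100 (f = 2*(-50) = -100)
c(C) = 2 + 2*C (c(C) = 2 + (C + C)*(C + (1 - C)) = 2 + (2*C)*1 = 2 + 2*C)
h = -88 (h = (2 + 2*(5*1)) - 100 = (2 + 2*5) - 100 = (2 + 10) - 100 = 12 - 100 = -88)
(-3654 - 2304)/(h + 2338) = (-3654 - 2304)/(-88 + 2338) = -5958/2250 = -5958*1/2250 = -331/125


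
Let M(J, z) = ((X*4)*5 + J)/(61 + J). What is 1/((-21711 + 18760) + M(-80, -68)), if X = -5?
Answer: -19/55889 ≈ -0.00033996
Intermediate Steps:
M(J, z) = (-100 + J)/(61 + J) (M(J, z) = (-5*4*5 + J)/(61 + J) = (-20*5 + J)/(61 + J) = (-100 + J)/(61 + J))
1/((-21711 + 18760) + M(-80, -68)) = 1/((-21711 + 18760) + (-100 - 80)/(61 - 80)) = 1/(-2951 - 180/(-19)) = 1/(-2951 - 1/19*(-180)) = 1/(-2951 + 180/19) = 1/(-55889/19) = -19/55889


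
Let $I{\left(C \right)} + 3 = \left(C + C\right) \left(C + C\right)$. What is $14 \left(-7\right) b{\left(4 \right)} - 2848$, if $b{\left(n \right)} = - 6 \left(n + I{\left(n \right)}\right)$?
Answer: $35372$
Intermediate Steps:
$I{\left(C \right)} = -3 + 4 C^{2}$ ($I{\left(C \right)} = -3 + \left(C + C\right) \left(C + C\right) = -3 + 2 C 2 C = -3 + 4 C^{2}$)
$b{\left(n \right)} = 18 - 24 n^{2} - 6 n$ ($b{\left(n \right)} = - 6 \left(n + \left(-3 + 4 n^{2}\right)\right) = - 6 \left(-3 + n + 4 n^{2}\right) = 18 - 24 n^{2} - 6 n$)
$14 \left(-7\right) b{\left(4 \right)} - 2848 = 14 \left(-7\right) \left(18 - 24 \cdot 4^{2} - 24\right) - 2848 = - 98 \left(18 - 384 - 24\right) - 2848 = \left(-98\right) \left(-390\right) - 2848 = 38220 - 2848 = 35372$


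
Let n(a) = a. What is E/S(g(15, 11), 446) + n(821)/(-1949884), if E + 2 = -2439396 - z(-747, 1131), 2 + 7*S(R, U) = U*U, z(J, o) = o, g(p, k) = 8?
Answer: -16655701224423/193929612988 ≈ -85.885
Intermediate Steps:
S(R, U) = -2/7 + U²/7 (S(R, U) = -2/7 + (U*U)/7 = -2/7 + U²/7)
E = -2440529 (E = -2 + (-2439396 - 1*1131) = -2 + (-2439396 - 1131) = -2 - 2440527 = -2440529)
E/S(g(15, 11), 446) + n(821)/(-1949884) = -2440529/(-2/7 + (⅐)*446²) + 821/(-1949884) = -2440529/(-2/7 + (⅐)*198916) + 821*(-1/1949884) = -2440529/(-2/7 + 198916/7) - 821/1949884 = -2440529/198914/7 - 821/1949884 = -2440529*7/198914 - 821/1949884 = -17083703/198914 - 821/1949884 = -16655701224423/193929612988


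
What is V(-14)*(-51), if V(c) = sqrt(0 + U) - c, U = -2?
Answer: -714 - 51*I*sqrt(2) ≈ -714.0 - 72.125*I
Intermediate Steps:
V(c) = -c + I*sqrt(2) (V(c) = sqrt(0 - 2) - c = sqrt(-2) - c = I*sqrt(2) - c = -c + I*sqrt(2))
V(-14)*(-51) = (-1*(-14) + I*sqrt(2))*(-51) = (14 + I*sqrt(2))*(-51) = -714 - 51*I*sqrt(2)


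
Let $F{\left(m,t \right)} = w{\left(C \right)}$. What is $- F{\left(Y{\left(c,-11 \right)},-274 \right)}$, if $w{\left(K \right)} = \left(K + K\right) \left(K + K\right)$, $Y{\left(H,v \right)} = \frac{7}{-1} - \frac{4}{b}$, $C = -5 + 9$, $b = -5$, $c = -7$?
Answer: $-64$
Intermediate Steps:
$C = 4$
$Y{\left(H,v \right)} = - \frac{31}{5}$ ($Y{\left(H,v \right)} = \frac{7}{-1} - \frac{4}{-5} = 7 \left(-1\right) - - \frac{4}{5} = -7 + \frac{4}{5} = - \frac{31}{5}$)
$w{\left(K \right)} = 4 K^{2}$ ($w{\left(K \right)} = 2 K 2 K = 4 K^{2}$)
$F{\left(m,t \right)} = 64$ ($F{\left(m,t \right)} = 4 \cdot 4^{2} = 4 \cdot 16 = 64$)
$- F{\left(Y{\left(c,-11 \right)},-274 \right)} = \left(-1\right) 64 = -64$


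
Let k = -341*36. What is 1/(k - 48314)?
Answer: -1/60590 ≈ -1.6504e-5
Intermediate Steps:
k = -12276
1/(k - 48314) = 1/(-12276 - 48314) = 1/(-60590) = -1/60590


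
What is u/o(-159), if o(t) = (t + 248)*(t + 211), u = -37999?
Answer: -2923/356 ≈ -8.2107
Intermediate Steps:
o(t) = (211 + t)*(248 + t) (o(t) = (248 + t)*(211 + t) = (211 + t)*(248 + t))
u/o(-159) = -37999/(52328 + (-159)² + 459*(-159)) = -37999/(52328 + 25281 - 72981) = -37999/4628 = -37999*1/4628 = -2923/356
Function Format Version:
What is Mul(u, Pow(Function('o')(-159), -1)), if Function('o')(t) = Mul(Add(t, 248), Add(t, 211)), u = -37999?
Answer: Rational(-2923, 356) ≈ -8.2107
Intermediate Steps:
Function('o')(t) = Mul(Add(211, t), Add(248, t)) (Function('o')(t) = Mul(Add(248, t), Add(211, t)) = Mul(Add(211, t), Add(248, t)))
Mul(u, Pow(Function('o')(-159), -1)) = Mul(-37999, Pow(Add(52328, Pow(-159, 2), Mul(459, -159)), -1)) = Mul(-37999, Pow(Add(52328, 25281, -72981), -1)) = Mul(-37999, Pow(4628, -1)) = Mul(-37999, Rational(1, 4628)) = Rational(-2923, 356)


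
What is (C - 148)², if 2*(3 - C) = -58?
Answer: 13456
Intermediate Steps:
C = 32 (C = 3 - ½*(-58) = 3 + 29 = 32)
(C - 148)² = (32 - 148)² = (-116)² = 13456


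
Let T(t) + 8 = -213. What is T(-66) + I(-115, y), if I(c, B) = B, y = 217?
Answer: -4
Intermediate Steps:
T(t) = -221 (T(t) = -8 - 213 = -221)
T(-66) + I(-115, y) = -221 + 217 = -4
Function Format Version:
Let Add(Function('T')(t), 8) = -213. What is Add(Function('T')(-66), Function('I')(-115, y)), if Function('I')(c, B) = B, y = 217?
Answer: -4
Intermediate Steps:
Function('T')(t) = -221 (Function('T')(t) = Add(-8, -213) = -221)
Add(Function('T')(-66), Function('I')(-115, y)) = Add(-221, 217) = -4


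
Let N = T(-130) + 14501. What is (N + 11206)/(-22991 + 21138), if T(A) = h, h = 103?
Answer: -25810/1853 ≈ -13.929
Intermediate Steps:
T(A) = 103
N = 14604 (N = 103 + 14501 = 14604)
(N + 11206)/(-22991 + 21138) = (14604 + 11206)/(-22991 + 21138) = 25810/(-1853) = 25810*(-1/1853) = -25810/1853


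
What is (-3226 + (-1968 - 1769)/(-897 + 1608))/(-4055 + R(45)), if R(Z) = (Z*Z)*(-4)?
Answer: 2297423/8642205 ≈ 0.26584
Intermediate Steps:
R(Z) = -4*Z² (R(Z) = Z²*(-4) = -4*Z²)
(-3226 + (-1968 - 1769)/(-897 + 1608))/(-4055 + R(45)) = (-3226 + (-1968 - 1769)/(-897 + 1608))/(-4055 - 4*45²) = (-3226 - 3737/711)/(-4055 - 4*2025) = (-3226 - 3737*1/711)/(-4055 - 8100) = (-3226 - 3737/711)/(-12155) = -2297423/711*(-1/12155) = 2297423/8642205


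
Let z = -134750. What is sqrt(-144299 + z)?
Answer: I*sqrt(279049) ≈ 528.25*I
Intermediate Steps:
sqrt(-144299 + z) = sqrt(-144299 - 134750) = sqrt(-279049) = I*sqrt(279049)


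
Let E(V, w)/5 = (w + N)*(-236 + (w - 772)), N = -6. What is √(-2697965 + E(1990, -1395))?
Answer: 5*√565402 ≈ 3759.7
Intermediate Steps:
E(V, w) = 5*(-1008 + w)*(-6 + w) (E(V, w) = 5*((w - 6)*(-236 + (w - 772))) = 5*((-6 + w)*(-236 + (-772 + w))) = 5*((-6 + w)*(-1008 + w)) = 5*((-1008 + w)*(-6 + w)) = 5*(-1008 + w)*(-6 + w))
√(-2697965 + E(1990, -1395)) = √(-2697965 + (30240 - 5070*(-1395) + 5*(-1395)²)) = √(-2697965 + (30240 + 7072650 + 5*1946025)) = √(-2697965 + (30240 + 7072650 + 9730125)) = √(-2697965 + 16833015) = √14135050 = 5*√565402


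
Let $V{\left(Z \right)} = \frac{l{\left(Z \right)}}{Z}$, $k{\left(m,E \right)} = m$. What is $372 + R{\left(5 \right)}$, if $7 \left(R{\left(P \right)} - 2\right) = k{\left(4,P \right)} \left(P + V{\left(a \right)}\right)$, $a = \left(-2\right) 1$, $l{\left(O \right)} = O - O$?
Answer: $\frac{2638}{7} \approx 376.86$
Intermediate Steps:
$l{\left(O \right)} = 0$
$a = -2$
$V{\left(Z \right)} = 0$ ($V{\left(Z \right)} = \frac{0}{Z} = 0$)
$R{\left(P \right)} = 2 + \frac{4 P}{7}$ ($R{\left(P \right)} = 2 + \frac{4 \left(P + 0\right)}{7} = 2 + \frac{4 P}{7}$)
$372 + R{\left(5 \right)} = 372 + \left(2 + \frac{4}{7} \cdot 5\right) = 372 + \left(2 + \frac{20}{7}\right) = 372 + \frac{34}{7} = \frac{2638}{7}$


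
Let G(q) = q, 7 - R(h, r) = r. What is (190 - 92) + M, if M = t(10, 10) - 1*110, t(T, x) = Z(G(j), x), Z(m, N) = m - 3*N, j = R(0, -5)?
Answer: -30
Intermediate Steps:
R(h, r) = 7 - r
j = 12 (j = 7 - 1*(-5) = 7 + 5 = 12)
t(T, x) = 12 - 3*x
M = -128 (M = (12 - 3*10) - 1*110 = (12 - 30) - 110 = -18 - 110 = -128)
(190 - 92) + M = (190 - 92) - 128 = 98 - 128 = -30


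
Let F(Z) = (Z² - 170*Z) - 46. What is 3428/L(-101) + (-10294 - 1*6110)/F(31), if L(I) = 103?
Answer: 16618552/448565 ≈ 37.048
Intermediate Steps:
F(Z) = -46 + Z² - 170*Z
3428/L(-101) + (-10294 - 1*6110)/F(31) = 3428/103 + (-10294 - 1*6110)/(-46 + 31² - 170*31) = 3428*(1/103) + (-10294 - 6110)/(-46 + 961 - 5270) = 3428/103 - 16404/(-4355) = 3428/103 - 16404*(-1/4355) = 3428/103 + 16404/4355 = 16618552/448565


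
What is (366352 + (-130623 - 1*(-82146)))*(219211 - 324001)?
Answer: -33310121250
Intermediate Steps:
(366352 + (-130623 - 1*(-82146)))*(219211 - 324001) = (366352 + (-130623 + 82146))*(-104790) = (366352 - 48477)*(-104790) = 317875*(-104790) = -33310121250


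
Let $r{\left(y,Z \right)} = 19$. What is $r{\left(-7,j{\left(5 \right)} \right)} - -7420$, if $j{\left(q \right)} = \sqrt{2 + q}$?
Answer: $7439$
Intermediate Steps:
$r{\left(-7,j{\left(5 \right)} \right)} - -7420 = 19 - -7420 = 19 + 7420 = 7439$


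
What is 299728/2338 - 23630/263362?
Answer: 19720429649/153935089 ≈ 128.11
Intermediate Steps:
299728/2338 - 23630/263362 = 299728*(1/2338) - 23630*1/263362 = 149864/1169 - 11815/131681 = 19720429649/153935089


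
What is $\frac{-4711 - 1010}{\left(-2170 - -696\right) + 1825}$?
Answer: $- \frac{1907}{117} \approx -16.299$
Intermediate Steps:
$\frac{-4711 - 1010}{\left(-2170 - -696\right) + 1825} = - \frac{5721}{\left(-2170 + 696\right) + 1825} = - \frac{5721}{-1474 + 1825} = - \frac{5721}{351} = \left(-5721\right) \frac{1}{351} = - \frac{1907}{117}$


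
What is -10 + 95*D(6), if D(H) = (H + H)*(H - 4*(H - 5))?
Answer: 2270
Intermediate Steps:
D(H) = 2*H*(20 - 3*H) (D(H) = (2*H)*(H - 4*(-5 + H)) = (2*H)*(H + (20 - 4*H)) = (2*H)*(20 - 3*H) = 2*H*(20 - 3*H))
-10 + 95*D(6) = -10 + 95*(2*6*(20 - 3*6)) = -10 + 95*(2*6*(20 - 18)) = -10 + 95*(2*6*2) = -10 + 95*24 = -10 + 2280 = 2270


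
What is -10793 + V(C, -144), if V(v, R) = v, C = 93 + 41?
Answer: -10659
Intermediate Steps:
C = 134
-10793 + V(C, -144) = -10793 + 134 = -10659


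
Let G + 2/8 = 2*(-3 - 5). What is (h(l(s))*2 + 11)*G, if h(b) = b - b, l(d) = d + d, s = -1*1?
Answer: -715/4 ≈ -178.75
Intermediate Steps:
s = -1
G = -65/4 (G = -1/4 + 2*(-3 - 5) = -1/4 + 2*(-8) = -1/4 - 16 = -65/4 ≈ -16.250)
l(d) = 2*d
h(b) = 0
(h(l(s))*2 + 11)*G = (0*2 + 11)*(-65/4) = (0 + 11)*(-65/4) = 11*(-65/4) = -715/4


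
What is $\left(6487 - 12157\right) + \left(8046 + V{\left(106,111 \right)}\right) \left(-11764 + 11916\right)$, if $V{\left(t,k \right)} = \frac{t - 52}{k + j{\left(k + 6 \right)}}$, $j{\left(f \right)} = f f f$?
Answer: $\frac{162484489278}{133477} \approx 1.2173 \cdot 10^{6}$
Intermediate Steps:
$j{\left(f \right)} = f^{3}$ ($j{\left(f \right)} = f^{2} f = f^{3}$)
$V{\left(t,k \right)} = \frac{-52 + t}{k + \left(6 + k\right)^{3}}$ ($V{\left(t,k \right)} = \frac{t - 52}{k + \left(k + 6\right)^{3}} = \frac{-52 + t}{k + \left(6 + k\right)^{3}}$)
$\left(6487 - 12157\right) + \left(8046 + V{\left(106,111 \right)}\right) \left(-11764 + 11916\right) = \left(6487 - 12157\right) + \left(8046 + \frac{-52 + 106}{111 + \left(6 + 111\right)^{3}}\right) \left(-11764 + 11916\right) = -5670 + \left(8046 + \frac{1}{111 + 117^{3}} \cdot 54\right) 152 = -5670 + \left(8046 + \frac{1}{111 + 1601613} \cdot 54\right) 152 = -5670 + \left(8046 + \frac{1}{1601724} \cdot 54\right) 152 = -5670 + \left(8046 + \frac{9}{266954}\right) 152 = -5670 + \frac{2147911893}{266954} \cdot 152 = -5670 + \frac{163241303868}{133477} = \frac{162484489278}{133477}$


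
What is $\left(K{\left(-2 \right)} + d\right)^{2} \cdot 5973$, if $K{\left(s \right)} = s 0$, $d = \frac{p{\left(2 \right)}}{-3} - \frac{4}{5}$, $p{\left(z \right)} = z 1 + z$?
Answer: $\frac{2038784}{75} \approx 27184.0$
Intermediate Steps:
$p{\left(z \right)} = 2 z$ ($p{\left(z \right)} = z + z = 2 z$)
$d = - \frac{32}{15}$ ($d = \frac{2 \cdot 2}{-3} - \frac{4}{5} = 4 \left(- \frac{1}{3}\right) - \frac{4}{5} = - \frac{4}{3} - \frac{4}{5} = - \frac{32}{15} \approx -2.1333$)
$K{\left(s \right)} = 0$
$\left(K{\left(-2 \right)} + d\right)^{2} \cdot 5973 = \left(0 - \frac{32}{15}\right)^{2} \cdot 5973 = \left(- \frac{32}{15}\right)^{2} \cdot 5973 = \frac{1024}{225} \cdot 5973 = \frac{2038784}{75}$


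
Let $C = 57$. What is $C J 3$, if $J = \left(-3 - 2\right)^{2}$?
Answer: $4275$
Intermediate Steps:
$J = 25$ ($J = \left(-5\right)^{2} = 25$)
$C J 3 = 57 \cdot 25 \cdot 3 = 1425 \cdot 3 = 4275$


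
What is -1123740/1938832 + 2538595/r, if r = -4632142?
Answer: -1265904059015/1122618142268 ≈ -1.1276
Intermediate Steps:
-1123740/1938832 + 2538595/r = -1123740/1938832 + 2538595/(-4632142) = -1123740*1/1938832 + 2538595*(-1/4632142) = -280935/484708 - 2538595/4632142 = -1265904059015/1122618142268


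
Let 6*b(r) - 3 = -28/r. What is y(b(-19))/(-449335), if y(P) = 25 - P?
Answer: -553/10244838 ≈ -5.3978e-5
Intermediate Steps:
b(r) = 1/2 - 14/(3*r) (b(r) = 1/2 + (-28/r)/6 = 1/2 - 14/(3*r))
y(b(-19))/(-449335) = (25 - (-28 + 3*(-19))/(6*(-19)))/(-449335) = (25 - (-1)*(-28 - 57)/(6*19))*(-1/449335) = (25 - (-1)*(-85)/(6*19))*(-1/449335) = (25 - 1*85/114)*(-1/449335) = (25 - 85/114)*(-1/449335) = (2765/114)*(-1/449335) = -553/10244838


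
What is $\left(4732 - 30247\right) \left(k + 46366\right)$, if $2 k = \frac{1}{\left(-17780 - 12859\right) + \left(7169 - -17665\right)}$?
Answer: $- \frac{101740449951}{86} \approx -1.183 \cdot 10^{9}$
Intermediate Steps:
$k = - \frac{1}{11610}$ ($k = \frac{1}{2 \left(\left(-17780 - 12859\right) + \left(7169 - -17665\right)\right)} = \frac{1}{2 \left(-30639 + \left(7169 + 17665\right)\right)} = \frac{1}{2 \left(-30639 + 24834\right)} = \frac{1}{2 \left(-5805\right)} = \frac{1}{2} \left(- \frac{1}{5805}\right) = - \frac{1}{11610} \approx -8.6133 \cdot 10^{-5}$)
$\left(4732 - 30247\right) \left(k + 46366\right) = \left(4732 - 30247\right) \left(- \frac{1}{11610} + 46366\right) = \left(-25515\right) \frac{538309259}{11610} = - \frac{101740449951}{86}$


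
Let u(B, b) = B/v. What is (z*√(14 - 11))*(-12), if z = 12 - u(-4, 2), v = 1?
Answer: -192*√3 ≈ -332.55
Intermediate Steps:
u(B, b) = B (u(B, b) = B/1 = B*1 = B)
z = 16 (z = 12 - 1*(-4) = 12 + 4 = 16)
(z*√(14 - 11))*(-12) = (16*√(14 - 11))*(-12) = (16*√3)*(-12) = -192*√3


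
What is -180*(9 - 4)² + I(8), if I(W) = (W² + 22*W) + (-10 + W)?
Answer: -4262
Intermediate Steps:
I(W) = -10 + W² + 23*W
-180*(9 - 4)² + I(8) = -180*(9 - 4)² + (-10 + 8² + 23*8) = -180*5² + (-10 + 64 + 184) = -180*25 + 238 = -4500 + 238 = -4262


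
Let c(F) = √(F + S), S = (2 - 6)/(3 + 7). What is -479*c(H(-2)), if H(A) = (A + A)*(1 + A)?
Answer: -1437*√10/5 ≈ -908.84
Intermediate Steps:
H(A) = 2*A*(1 + A) (H(A) = (2*A)*(1 + A) = 2*A*(1 + A))
S = -⅖ (S = -4/10 = -4*⅒ = -⅖ ≈ -0.40000)
c(F) = √(-⅖ + F) (c(F) = √(F - ⅖) = √(-⅖ + F))
-479*c(H(-2)) = -479*√(-10 + 25*(2*(-2)*(1 - 2)))/5 = -479*√(-10 + 25*(2*(-2)*(-1)))/5 = -479*√(-10 + 25*4)/5 = -479*√(-10 + 100)/5 = -479*√90/5 = -479*3*√10/5 = -1437*√10/5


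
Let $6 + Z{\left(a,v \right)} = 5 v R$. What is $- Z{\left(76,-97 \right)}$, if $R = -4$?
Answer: $-1934$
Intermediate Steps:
$Z{\left(a,v \right)} = -6 - 20 v$ ($Z{\left(a,v \right)} = -6 + 5 v \left(-4\right) = -6 - 20 v$)
$- Z{\left(76,-97 \right)} = - (-6 - -1940) = - (-6 + 1940) = \left(-1\right) 1934 = -1934$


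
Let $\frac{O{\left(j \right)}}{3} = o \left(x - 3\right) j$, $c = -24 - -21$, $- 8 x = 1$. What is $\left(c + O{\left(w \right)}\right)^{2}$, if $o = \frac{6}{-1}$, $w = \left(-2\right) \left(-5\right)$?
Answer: $\frac{1252161}{4} \approx 3.1304 \cdot 10^{5}$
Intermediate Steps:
$x = - \frac{1}{8}$ ($x = \left(- \frac{1}{8}\right) 1 = - \frac{1}{8} \approx -0.125$)
$w = 10$
$o = -6$ ($o = 6 \left(-1\right) = -6$)
$c = -3$ ($c = -24 + 21 = -3$)
$O{\left(j \right)} = \frac{225 j}{4}$ ($O{\left(j \right)} = 3 - 6 \left(- \frac{1}{8} - 3\right) j = 3 \left(-6\right) \left(- \frac{25}{8}\right) j = 3 \frac{75 j}{4} = \frac{225 j}{4}$)
$\left(c + O{\left(w \right)}\right)^{2} = \left(-3 + \frac{225}{4} \cdot 10\right)^{2} = \left(-3 + \frac{1125}{2}\right)^{2} = \left(\frac{1119}{2}\right)^{2} = \frac{1252161}{4}$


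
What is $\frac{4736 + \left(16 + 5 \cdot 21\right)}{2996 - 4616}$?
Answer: $- \frac{1619}{540} \approx -2.9981$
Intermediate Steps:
$\frac{4736 + \left(16 + 5 \cdot 21\right)}{2996 - 4616} = \frac{4736 + \left(16 + 105\right)}{-1620} = \left(4736 + 121\right) \left(- \frac{1}{1620}\right) = 4857 \left(- \frac{1}{1620}\right) = - \frac{1619}{540}$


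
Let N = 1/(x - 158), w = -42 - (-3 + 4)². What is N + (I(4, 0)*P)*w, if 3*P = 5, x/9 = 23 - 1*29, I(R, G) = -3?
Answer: 45579/212 ≈ 215.00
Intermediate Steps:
x = -54 (x = 9*(23 - 1*29) = 9*(23 - 29) = 9*(-6) = -54)
P = 5/3 (P = (⅓)*5 = 5/3 ≈ 1.6667)
w = -43 (w = -42 - 1*1² = -42 - 1*1 = -42 - 1 = -43)
N = -1/212 (N = 1/(-54 - 158) = 1/(-212) = -1/212 ≈ -0.0047170)
N + (I(4, 0)*P)*w = -1/212 - 3*5/3*(-43) = -1/212 - 5*(-43) = -1/212 + 215 = 45579/212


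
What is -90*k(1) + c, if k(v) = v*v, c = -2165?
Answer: -2255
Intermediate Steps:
k(v) = v²
-90*k(1) + c = -90*1² - 2165 = -90*1 - 2165 = -90 - 2165 = -2255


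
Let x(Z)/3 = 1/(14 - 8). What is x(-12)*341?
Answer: 341/2 ≈ 170.50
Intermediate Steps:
x(Z) = 1/2 (x(Z) = 3/(14 - 8) = 3/6 = 3*(1/6) = 1/2)
x(-12)*341 = (1/2)*341 = 341/2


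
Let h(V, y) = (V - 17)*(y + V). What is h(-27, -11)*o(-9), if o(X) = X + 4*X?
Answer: -75240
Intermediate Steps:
o(X) = 5*X
h(V, y) = (-17 + V)*(V + y)
h(-27, -11)*o(-9) = ((-27)**2 - 17*(-27) - 17*(-11) - 27*(-11))*(5*(-9)) = (729 + 459 + 187 + 297)*(-45) = 1672*(-45) = -75240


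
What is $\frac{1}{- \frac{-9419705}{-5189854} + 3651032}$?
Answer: $\frac{5189854}{18948313609623} \approx 2.739 \cdot 10^{-7}$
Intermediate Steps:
$\frac{1}{- \frac{-9419705}{-5189854} + 3651032} = \frac{1}{- \frac{\left(-9419705\right) \left(-1\right)}{5189854} + 3651032} = \frac{1}{\left(-1\right) \frac{9419705}{5189854} + 3651032} = \frac{1}{- \frac{9419705}{5189854} + 3651032} = \frac{1}{\frac{18948313609623}{5189854}} = \frac{5189854}{18948313609623}$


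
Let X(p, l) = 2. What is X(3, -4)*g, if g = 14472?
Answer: 28944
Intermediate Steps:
X(3, -4)*g = 2*14472 = 28944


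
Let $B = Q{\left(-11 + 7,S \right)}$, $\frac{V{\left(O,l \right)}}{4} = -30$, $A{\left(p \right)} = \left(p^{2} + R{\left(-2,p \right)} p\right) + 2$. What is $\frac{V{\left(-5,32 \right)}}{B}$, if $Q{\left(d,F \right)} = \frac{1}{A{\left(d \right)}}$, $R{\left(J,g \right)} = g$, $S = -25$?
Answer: $-4080$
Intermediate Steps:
$A{\left(p \right)} = 2 + 2 p^{2}$ ($A{\left(p \right)} = \left(p^{2} + p p\right) + 2 = \left(p^{2} + p^{2}\right) + 2 = 2 p^{2} + 2 = 2 + 2 p^{2}$)
$V{\left(O,l \right)} = -120$ ($V{\left(O,l \right)} = 4 \left(-30\right) = -120$)
$Q{\left(d,F \right)} = \frac{1}{2 + 2 d^{2}}$
$B = \frac{1}{34}$ ($B = \frac{1}{2 \left(1 + \left(-11 + 7\right)^{2}\right)} = \frac{1}{2 \left(1 + \left(-4\right)^{2}\right)} = \frac{1}{2 \left(1 + 16\right)} = \frac{1}{2 \cdot 17} = \frac{1}{2} \cdot \frac{1}{17} = \frac{1}{34} \approx 0.029412$)
$\frac{V{\left(-5,32 \right)}}{B} = - 120 \frac{1}{\frac{1}{34}} = \left(-120\right) 34 = -4080$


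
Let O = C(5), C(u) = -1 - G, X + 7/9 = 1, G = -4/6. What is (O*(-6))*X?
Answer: 4/9 ≈ 0.44444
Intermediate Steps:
G = -⅔ (G = -4*⅙ = -⅔ ≈ -0.66667)
X = 2/9 (X = -7/9 + 1 = 2/9 ≈ 0.22222)
C(u) = -⅓ (C(u) = -1 - 1*(-⅔) = -1 + ⅔ = -⅓)
O = -⅓ ≈ -0.33333
(O*(-6))*X = -⅓*(-6)*(2/9) = 2*(2/9) = 4/9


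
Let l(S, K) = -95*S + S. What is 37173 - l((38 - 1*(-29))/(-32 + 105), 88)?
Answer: 2719927/73 ≈ 37259.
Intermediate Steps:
l(S, K) = -94*S
37173 - l((38 - 1*(-29))/(-32 + 105), 88) = 37173 - (-94)*(38 - 1*(-29))/(-32 + 105) = 37173 - (-94)*(38 + 29)/73 = 37173 - (-94)*67*(1/73) = 37173 - (-94)*67/73 = 37173 - 1*(-6298/73) = 37173 + 6298/73 = 2719927/73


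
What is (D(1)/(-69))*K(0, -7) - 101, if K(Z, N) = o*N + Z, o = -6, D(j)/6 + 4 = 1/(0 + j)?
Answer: -2071/23 ≈ -90.043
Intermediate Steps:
D(j) = -24 + 6/j (D(j) = -24 + 6/(0 + j) = -24 + 6/j)
K(Z, N) = Z - 6*N (K(Z, N) = -6*N + Z = Z - 6*N)
(D(1)/(-69))*K(0, -7) - 101 = ((-24 + 6/1)/(-69))*(0 - 6*(-7)) - 101 = ((-24 + 6*1)*(-1/69))*(0 + 42) - 101 = ((-24 + 6)*(-1/69))*42 - 101 = -18*(-1/69)*42 - 101 = (6/23)*42 - 101 = 252/23 - 101 = -2071/23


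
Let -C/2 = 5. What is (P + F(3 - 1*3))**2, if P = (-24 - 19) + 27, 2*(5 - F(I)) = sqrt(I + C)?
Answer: (22 + I*sqrt(10))**2/4 ≈ 118.5 + 34.785*I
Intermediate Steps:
C = -10 (C = -2*5 = -10)
F(I) = 5 - sqrt(-10 + I)/2 (F(I) = 5 - sqrt(I - 10)/2 = 5 - sqrt(-10 + I)/2)
P = -16 (P = -43 + 27 = -16)
(P + F(3 - 1*3))**2 = (-16 + (5 - sqrt(-10 + (3 - 1*3))/2))**2 = (-16 + (5 - sqrt(-10 + (3 - 3))/2))**2 = (-16 + (5 - sqrt(-10 + 0)/2))**2 = (-16 + (5 - I*sqrt(10)/2))**2 = (-11 - I*sqrt(10)/2)**2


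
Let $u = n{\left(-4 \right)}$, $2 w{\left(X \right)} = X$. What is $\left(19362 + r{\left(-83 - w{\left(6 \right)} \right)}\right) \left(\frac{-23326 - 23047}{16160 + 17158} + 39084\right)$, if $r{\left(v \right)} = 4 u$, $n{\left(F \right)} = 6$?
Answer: $\frac{467473407701}{617} \approx 7.5766 \cdot 10^{8}$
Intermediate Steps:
$w{\left(X \right)} = \frac{X}{2}$
$u = 6$
$r{\left(v \right)} = 24$ ($r{\left(v \right)} = 4 \cdot 6 = 24$)
$\left(19362 + r{\left(-83 - w{\left(6 \right)} \right)}\right) \left(\frac{-23326 - 23047}{16160 + 17158} + 39084\right) = \left(19362 + 24\right) \left(\frac{-23326 - 23047}{16160 + 17158} + 39084\right) = 19386 \left(- \frac{46373}{33318} + 39084\right) = 19386 \cdot \frac{1302154339}{33318} = \frac{467473407701}{617}$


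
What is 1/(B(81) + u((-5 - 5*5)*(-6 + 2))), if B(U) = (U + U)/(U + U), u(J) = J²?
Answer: 1/14401 ≈ 6.9440e-5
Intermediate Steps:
B(U) = 1 (B(U) = (2*U)/((2*U)) = (2*U)*(1/(2*U)) = 1)
1/(B(81) + u((-5 - 5*5)*(-6 + 2))) = 1/(1 + ((-5 - 5*5)*(-6 + 2))²) = 1/(1 + ((-5 - 25)*(-4))²) = 1/(1 + (-30*(-4))²) = 1/(1 + 120²) = 1/(1 + 14400) = 1/14401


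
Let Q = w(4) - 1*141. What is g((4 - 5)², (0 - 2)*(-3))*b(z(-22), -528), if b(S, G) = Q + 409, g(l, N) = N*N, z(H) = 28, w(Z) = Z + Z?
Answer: 9936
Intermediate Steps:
w(Z) = 2*Z
Q = -133 (Q = 2*4 - 1*141 = 8 - 141 = -133)
g(l, N) = N²
b(S, G) = 276 (b(S, G) = -133 + 409 = 276)
g((4 - 5)², (0 - 2)*(-3))*b(z(-22), -528) = ((0 - 2)*(-3))²*276 = (-2*(-3))²*276 = 6²*276 = 36*276 = 9936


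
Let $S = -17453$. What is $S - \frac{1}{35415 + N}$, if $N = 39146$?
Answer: $- \frac{1301313134}{74561} \approx -17453.0$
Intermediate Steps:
$S - \frac{1}{35415 + N} = -17453 - \frac{1}{35415 + 39146} = -17453 - \frac{1}{74561} = - \frac{1301313134}{74561}$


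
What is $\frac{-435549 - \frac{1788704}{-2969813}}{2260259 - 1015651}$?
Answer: $- \frac{1293497293633}{3696253018304} \approx -0.34995$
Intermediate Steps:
$\frac{-435549 - \frac{1788704}{-2969813}}{2260259 - 1015651} = \frac{-435549 - - \frac{1788704}{2969813}}{1244608} = \left(-435549 + \frac{1788704}{2969813}\right) \frac{1}{1244608} = \left(- \frac{1293497293633}{2969813}\right) \frac{1}{1244608} = - \frac{1293497293633}{3696253018304}$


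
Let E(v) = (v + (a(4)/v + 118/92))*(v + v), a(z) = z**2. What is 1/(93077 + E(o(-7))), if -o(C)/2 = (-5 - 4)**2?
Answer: 23/3339173 ≈ 6.8879e-6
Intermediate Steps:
o(C) = -162 (o(C) = -2*(-5 - 4)**2 = -2*(-9)**2 = -2*81 = -162)
E(v) = 2*v*(59/46 + v + 16/v) (E(v) = (v + (4**2/v + 118/92))*(v + v) = (v + (16/v + 118*(1/92)))*(2*v) = (v + (16/v + 59/46))*(2*v) = (v + (59/46 + 16/v))*(2*v) = (59/46 + v + 16/v)*(2*v) = 2*v*(59/46 + v + 16/v))
1/(93077 + E(o(-7))) = 1/(93077 + (32 + 2*(-162)**2 + (59/23)*(-162))) = 1/(93077 + (32 + 2*26244 - 9558/23)) = 1/(93077 + (32 + 52488 - 9558/23)) = 1/(93077 + 1198402/23) = 1/(3339173/23) = 23/3339173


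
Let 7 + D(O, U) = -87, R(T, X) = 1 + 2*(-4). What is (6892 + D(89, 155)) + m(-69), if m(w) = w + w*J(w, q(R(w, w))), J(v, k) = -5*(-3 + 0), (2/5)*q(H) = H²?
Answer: 5694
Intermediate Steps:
R(T, X) = -7 (R(T, X) = 1 - 8 = -7)
D(O, U) = -94 (D(O, U) = -7 - 87 = -94)
q(H) = 5*H²/2
J(v, k) = 15 (J(v, k) = -5*(-3) = 15)
m(w) = 16*w (m(w) = w + w*15 = w + 15*w = 16*w)
(6892 + D(89, 155)) + m(-69) = (6892 - 94) + 16*(-69) = 6798 - 1104 = 5694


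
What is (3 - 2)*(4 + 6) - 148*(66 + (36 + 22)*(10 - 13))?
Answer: 15994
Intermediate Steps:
(3 - 2)*(4 + 6) - 148*(66 + (36 + 22)*(10 - 13)) = 1*10 - 148*(66 + 58*(-3)) = 10 - 148*(66 - 174) = 10 - 148*(-108) = 10 + 15984 = 15994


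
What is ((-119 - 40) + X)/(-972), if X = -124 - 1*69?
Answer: 88/243 ≈ 0.36214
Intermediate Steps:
X = -193 (X = -124 - 69 = -193)
((-119 - 40) + X)/(-972) = ((-119 - 40) - 193)/(-972) = (-159 - 193)*(-1/972) = -352*(-1/972) = 88/243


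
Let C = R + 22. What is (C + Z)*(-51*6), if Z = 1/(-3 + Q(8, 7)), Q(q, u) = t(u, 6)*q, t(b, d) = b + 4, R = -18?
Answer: -6138/5 ≈ -1227.6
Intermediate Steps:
t(b, d) = 4 + b
Q(q, u) = q*(4 + u) (Q(q, u) = (4 + u)*q = q*(4 + u))
C = 4 (C = -18 + 22 = 4)
Z = 1/85 (Z = 1/(-3 + 8*(4 + 7)) = 1/(-3 + 8*11) = 1/(-3 + 88) = 1/85 ≈ 0.011765)
(C + Z)*(-51*6) = (4 + 1/85)*(-51*6) = (341/85)*(-306) = -6138/5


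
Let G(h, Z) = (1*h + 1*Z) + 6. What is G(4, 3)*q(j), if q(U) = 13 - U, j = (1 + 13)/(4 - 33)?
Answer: 5083/29 ≈ 175.28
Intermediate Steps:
G(h, Z) = 6 + Z + h (G(h, Z) = (h + Z) + 6 = (Z + h) + 6 = 6 + Z + h)
j = -14/29 (j = 14/(-29) = 14*(-1/29) = -14/29 ≈ -0.48276)
G(4, 3)*q(j) = (6 + 3 + 4)*(13 - 1*(-14/29)) = 13*(13 + 14/29) = 13*(391/29) = 5083/29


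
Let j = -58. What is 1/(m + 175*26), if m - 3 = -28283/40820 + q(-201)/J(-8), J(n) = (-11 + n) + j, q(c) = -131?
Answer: 3143140/14313886049 ≈ 0.00021959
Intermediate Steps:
J(n) = -69 + n (J(n) = (-11 + n) - 58 = -69 + n)
m = 12599049/3143140 (m = 3 + (-28283/40820 - 131/(-69 - 8)) = 3 + (-28283*1/40820 - 131/(-77)) = 3 + (-28283/40820 - 131*(-1/77)) = 3 + (-28283/40820 + 131/77) = 3 + 3169629/3143140 = 12599049/3143140 ≈ 4.0084)
1/(m + 175*26) = 1/(12599049/3143140 + 175*26) = 1/(12599049/3143140 + 4550) = 1/(14313886049/3143140) = 3143140/14313886049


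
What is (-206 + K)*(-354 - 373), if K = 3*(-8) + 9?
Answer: 160667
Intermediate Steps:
K = -15 (K = -24 + 9 = -15)
(-206 + K)*(-354 - 373) = (-206 - 15)*(-354 - 373) = -221*(-727) = 160667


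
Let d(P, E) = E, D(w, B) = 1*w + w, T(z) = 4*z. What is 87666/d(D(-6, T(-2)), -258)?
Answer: -14611/43 ≈ -339.79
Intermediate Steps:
D(w, B) = 2*w (D(w, B) = w + w = 2*w)
87666/d(D(-6, T(-2)), -258) = 87666/(-258) = 87666*(-1/258) = -14611/43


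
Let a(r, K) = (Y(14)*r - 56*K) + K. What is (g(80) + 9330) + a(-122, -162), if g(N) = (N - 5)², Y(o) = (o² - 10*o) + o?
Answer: 15325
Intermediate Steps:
Y(o) = o² - 9*o
a(r, K) = -55*K + 70*r (a(r, K) = ((14*(-9 + 14))*r - 56*K) + K = ((14*5)*r - 56*K) + K = (70*r - 56*K) + K = (-56*K + 70*r) + K = -55*K + 70*r)
g(N) = (-5 + N)²
(g(80) + 9330) + a(-122, -162) = ((-5 + 80)² + 9330) + (-55*(-162) + 70*(-122)) = (75² + 9330) + (8910 - 8540) = (5625 + 9330) + 370 = 14955 + 370 = 15325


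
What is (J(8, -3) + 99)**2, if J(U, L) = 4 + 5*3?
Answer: 13924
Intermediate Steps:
J(U, L) = 19 (J(U, L) = 4 + 15 = 19)
(J(8, -3) + 99)**2 = (19 + 99)**2 = 118**2 = 13924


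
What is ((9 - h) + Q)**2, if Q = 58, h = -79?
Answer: 21316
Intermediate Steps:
((9 - h) + Q)**2 = ((9 - 1*(-79)) + 58)**2 = ((9 + 79) + 58)**2 = (88 + 58)**2 = 146**2 = 21316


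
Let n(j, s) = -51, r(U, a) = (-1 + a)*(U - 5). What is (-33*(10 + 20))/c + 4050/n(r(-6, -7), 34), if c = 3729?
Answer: -153060/1921 ≈ -79.677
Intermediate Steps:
r(U, a) = (-1 + a)*(-5 + U)
(-33*(10 + 20))/c + 4050/n(r(-6, -7), 34) = -33*(10 + 20)/3729 + 4050/(-51) = -33*30*(1/3729) + 4050*(-1/51) = -990*1/3729 - 1350/17 = -30/113 - 1350/17 = -153060/1921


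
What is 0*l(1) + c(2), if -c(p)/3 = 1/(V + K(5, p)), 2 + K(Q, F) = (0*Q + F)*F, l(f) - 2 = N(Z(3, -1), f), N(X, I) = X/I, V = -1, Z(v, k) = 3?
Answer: -3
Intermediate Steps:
l(f) = 2 + 3/f
K(Q, F) = -2 + F² (K(Q, F) = -2 + (0*Q + F)*F = -2 + (0 + F)*F = -2 + F*F = -2 + F²)
c(p) = -3/(-3 + p²) (c(p) = -3/(-1 + (-2 + p²)) = -3/(-3 + p²))
0*l(1) + c(2) = 0*(2 + 3/1) - 3/(-3 + 2²) = 0*(2 + 3*1) - 3/(-3 + 4) = 0*(2 + 3) - 3/1 = 0*5 - 3*1 = 0 - 3 = -3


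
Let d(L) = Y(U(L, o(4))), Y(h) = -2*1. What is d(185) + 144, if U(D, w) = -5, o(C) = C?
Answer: 142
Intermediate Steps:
Y(h) = -2
d(L) = -2
d(185) + 144 = -2 + 144 = 142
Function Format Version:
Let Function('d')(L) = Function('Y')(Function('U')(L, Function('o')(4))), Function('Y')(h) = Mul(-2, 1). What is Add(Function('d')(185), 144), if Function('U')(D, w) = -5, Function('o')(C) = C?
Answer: 142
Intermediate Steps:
Function('Y')(h) = -2
Function('d')(L) = -2
Add(Function('d')(185), 144) = Add(-2, 144) = 142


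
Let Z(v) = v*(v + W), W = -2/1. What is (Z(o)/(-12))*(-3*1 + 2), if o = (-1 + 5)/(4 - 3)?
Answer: ⅔ ≈ 0.66667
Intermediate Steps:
W = -2 (W = -2*1 = -2)
o = 4 (o = 4/1 = 4*1 = 4)
Z(v) = v*(-2 + v) (Z(v) = v*(v - 2) = v*(-2 + v))
(Z(o)/(-12))*(-3*1 + 2) = ((4*(-2 + 4))/(-12))*(-3*1 + 2) = ((4*2)*(-1/12))*(-3 + 2) = (8*(-1/12))*(-1) = -⅔*(-1) = ⅔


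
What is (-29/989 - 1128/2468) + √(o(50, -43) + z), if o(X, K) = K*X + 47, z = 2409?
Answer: -296791/610213 + 3*√34 ≈ 17.006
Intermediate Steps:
o(X, K) = 47 + K*X
(-29/989 - 1128/2468) + √(o(50, -43) + z) = (-29/989 - 1128/2468) + √((47 - 43*50) + 2409) = (-29*1/989 - 1128*1/2468) + √((47 - 2150) + 2409) = (-29/989 - 282/617) + √(-2103 + 2409) = -296791/610213 + √306 = -296791/610213 + 3*√34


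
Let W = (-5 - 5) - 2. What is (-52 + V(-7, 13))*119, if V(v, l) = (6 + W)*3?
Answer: -8330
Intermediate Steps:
W = -12 (W = -10 - 2 = -12)
V(v, l) = -18 (V(v, l) = (6 - 12)*3 = -6*3 = -18)
(-52 + V(-7, 13))*119 = (-52 - 18)*119 = -70*119 = -8330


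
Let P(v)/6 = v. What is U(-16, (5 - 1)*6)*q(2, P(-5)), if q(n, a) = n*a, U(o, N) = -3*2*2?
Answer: 720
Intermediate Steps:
U(o, N) = -12 (U(o, N) = -6*2 = -12)
P(v) = 6*v
q(n, a) = a*n
U(-16, (5 - 1)*6)*q(2, P(-5)) = -12*6*(-5)*2 = -(-360)*2 = -12*(-60) = 720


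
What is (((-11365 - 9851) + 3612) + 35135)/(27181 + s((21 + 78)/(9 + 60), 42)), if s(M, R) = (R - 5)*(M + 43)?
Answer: 403213/662977 ≈ 0.60819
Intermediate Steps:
s(M, R) = (-5 + R)*(43 + M)
(((-11365 - 9851) + 3612) + 35135)/(27181 + s((21 + 78)/(9 + 60), 42)) = (((-11365 - 9851) + 3612) + 35135)/(27181 + (-215 - 5*(21 + 78)/(9 + 60) + 43*42 + ((21 + 78)/(9 + 60))*42)) = ((-21216 + 3612) + 35135)/(27181 + (-215 - 495/69 + 1806 + (99/69)*42)) = (-17604 + 35135)/(27181 + (-215 - 495/69 + 1806 + (99*(1/69))*42)) = 17531/(27181 + (-215 - 5*33/23 + 1806 + (33/23)*42)) = 17531/(27181 + (-215 - 165/23 + 1806 + 1386/23)) = 17531/(27181 + 37814/23) = 17531/(662977/23) = 17531*(23/662977) = 403213/662977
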